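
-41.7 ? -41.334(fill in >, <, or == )<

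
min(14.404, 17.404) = 14.404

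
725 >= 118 True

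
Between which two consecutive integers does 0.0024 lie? 0 and 1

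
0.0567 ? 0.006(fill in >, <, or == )>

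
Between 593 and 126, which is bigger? 593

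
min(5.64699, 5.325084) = 5.325084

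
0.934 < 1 True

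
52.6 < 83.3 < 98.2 True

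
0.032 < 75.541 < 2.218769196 False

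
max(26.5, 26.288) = 26.5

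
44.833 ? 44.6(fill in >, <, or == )>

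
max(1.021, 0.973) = 1.021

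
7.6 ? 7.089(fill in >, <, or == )>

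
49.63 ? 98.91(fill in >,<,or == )<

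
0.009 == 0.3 False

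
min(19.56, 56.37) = 19.56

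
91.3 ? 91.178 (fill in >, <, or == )>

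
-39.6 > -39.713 True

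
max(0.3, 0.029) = 0.3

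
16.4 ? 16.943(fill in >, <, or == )<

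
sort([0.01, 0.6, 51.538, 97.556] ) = [0.01, 0.6, 51.538, 97.556]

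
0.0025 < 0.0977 True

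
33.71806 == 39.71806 False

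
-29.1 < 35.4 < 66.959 True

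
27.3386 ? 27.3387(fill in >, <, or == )<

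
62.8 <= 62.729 False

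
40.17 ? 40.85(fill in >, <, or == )<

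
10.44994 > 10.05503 True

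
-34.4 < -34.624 False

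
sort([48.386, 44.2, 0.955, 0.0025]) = [0.0025, 0.955, 44.2, 48.386]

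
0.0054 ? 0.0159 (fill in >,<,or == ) <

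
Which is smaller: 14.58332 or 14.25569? 14.25569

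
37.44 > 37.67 False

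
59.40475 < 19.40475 False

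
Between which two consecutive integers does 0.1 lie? 0 and 1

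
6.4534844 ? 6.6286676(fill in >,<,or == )<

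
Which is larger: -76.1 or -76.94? -76.1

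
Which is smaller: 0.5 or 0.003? 0.003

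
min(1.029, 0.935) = 0.935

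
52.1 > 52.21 False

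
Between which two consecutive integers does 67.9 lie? 67 and 68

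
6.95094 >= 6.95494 False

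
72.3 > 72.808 False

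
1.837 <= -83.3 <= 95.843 False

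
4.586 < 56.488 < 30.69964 False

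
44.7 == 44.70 True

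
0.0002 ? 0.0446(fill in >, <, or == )<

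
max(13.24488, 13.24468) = 13.24488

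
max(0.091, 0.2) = 0.2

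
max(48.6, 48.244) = 48.6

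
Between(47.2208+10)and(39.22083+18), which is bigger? (39.22083+18)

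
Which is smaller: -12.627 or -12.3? -12.627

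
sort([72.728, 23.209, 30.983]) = [23.209, 30.983, 72.728]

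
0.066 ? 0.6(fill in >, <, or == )<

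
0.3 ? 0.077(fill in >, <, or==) >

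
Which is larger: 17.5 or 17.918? 17.918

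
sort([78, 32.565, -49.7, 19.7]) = [-49.7, 19.7, 32.565, 78]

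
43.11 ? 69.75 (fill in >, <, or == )<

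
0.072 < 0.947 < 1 True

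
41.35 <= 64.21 True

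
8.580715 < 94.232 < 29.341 False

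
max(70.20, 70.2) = 70.2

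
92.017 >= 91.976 True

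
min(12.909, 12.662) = 12.662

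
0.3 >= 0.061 True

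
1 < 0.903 False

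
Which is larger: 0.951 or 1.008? 1.008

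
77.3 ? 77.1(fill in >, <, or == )>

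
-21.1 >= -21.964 True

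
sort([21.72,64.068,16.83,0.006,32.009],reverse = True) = [64.068,32.009,21.72,16.83,0.006]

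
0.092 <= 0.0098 False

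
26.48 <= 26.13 False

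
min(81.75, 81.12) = 81.12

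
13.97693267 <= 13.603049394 False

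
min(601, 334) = 334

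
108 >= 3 True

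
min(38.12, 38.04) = 38.04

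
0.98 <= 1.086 True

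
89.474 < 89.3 False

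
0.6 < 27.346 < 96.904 True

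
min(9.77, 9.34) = 9.34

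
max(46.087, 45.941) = 46.087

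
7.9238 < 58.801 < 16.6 False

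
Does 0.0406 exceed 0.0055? Yes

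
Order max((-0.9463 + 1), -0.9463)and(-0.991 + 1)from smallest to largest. (-0.991 + 1), max((-0.9463 + 1), -0.9463)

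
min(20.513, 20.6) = 20.513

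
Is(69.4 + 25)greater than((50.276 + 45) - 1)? Yes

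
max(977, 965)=977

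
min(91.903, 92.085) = 91.903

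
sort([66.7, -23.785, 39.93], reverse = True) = [66.7, 39.93, -23.785]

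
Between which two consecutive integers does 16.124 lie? 16 and 17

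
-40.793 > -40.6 False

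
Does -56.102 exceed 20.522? No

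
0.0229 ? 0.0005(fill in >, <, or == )>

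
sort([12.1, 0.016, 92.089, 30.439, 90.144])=[0.016, 12.1, 30.439, 90.144, 92.089]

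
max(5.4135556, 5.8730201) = 5.8730201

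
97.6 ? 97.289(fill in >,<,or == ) >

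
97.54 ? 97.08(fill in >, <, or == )>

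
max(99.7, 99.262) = 99.7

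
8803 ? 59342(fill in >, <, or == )<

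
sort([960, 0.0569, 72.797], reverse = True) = [960, 72.797, 0.0569]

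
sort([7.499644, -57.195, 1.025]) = [-57.195, 1.025, 7.499644]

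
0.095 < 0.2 True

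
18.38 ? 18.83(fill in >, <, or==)<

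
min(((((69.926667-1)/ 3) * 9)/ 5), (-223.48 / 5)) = -44.696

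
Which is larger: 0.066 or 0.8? 0.8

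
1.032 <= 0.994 False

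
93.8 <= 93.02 False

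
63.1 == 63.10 True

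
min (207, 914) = 207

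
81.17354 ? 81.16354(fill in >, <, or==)>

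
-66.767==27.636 False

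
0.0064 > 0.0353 False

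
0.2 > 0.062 True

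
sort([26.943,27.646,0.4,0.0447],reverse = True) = [27.646,26.943,0.4,0.0447]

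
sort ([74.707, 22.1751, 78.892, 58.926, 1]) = [1, 22.1751, 58.926, 74.707, 78.892]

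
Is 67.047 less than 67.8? Yes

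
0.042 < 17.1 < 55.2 True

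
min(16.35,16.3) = 16.3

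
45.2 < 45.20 False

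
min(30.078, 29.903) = 29.903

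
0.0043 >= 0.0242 False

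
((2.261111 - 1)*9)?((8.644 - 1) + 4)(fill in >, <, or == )<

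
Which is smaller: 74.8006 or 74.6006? 74.6006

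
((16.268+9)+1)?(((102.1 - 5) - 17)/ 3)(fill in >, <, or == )<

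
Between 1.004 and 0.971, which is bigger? 1.004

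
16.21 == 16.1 False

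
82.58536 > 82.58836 False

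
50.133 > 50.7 False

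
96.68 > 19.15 True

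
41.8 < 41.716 False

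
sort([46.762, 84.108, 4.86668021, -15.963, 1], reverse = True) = [84.108, 46.762, 4.86668021, 1, -15.963]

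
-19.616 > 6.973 False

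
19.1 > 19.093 True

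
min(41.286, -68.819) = -68.819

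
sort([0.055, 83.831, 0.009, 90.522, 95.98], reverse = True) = [95.98, 90.522, 83.831, 0.055, 0.009]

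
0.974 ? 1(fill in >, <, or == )<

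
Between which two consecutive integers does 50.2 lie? 50 and 51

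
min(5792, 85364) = 5792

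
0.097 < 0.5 True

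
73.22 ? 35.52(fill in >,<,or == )>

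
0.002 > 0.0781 False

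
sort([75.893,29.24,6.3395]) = [6.3395,29.24,75.893]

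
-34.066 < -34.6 False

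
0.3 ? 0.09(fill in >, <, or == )>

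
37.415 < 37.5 True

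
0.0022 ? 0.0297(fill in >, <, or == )<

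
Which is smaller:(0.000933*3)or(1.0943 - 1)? (0.000933*3)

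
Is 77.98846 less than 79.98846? Yes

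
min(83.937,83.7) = 83.7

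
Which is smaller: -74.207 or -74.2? -74.207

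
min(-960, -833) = -960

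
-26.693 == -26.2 False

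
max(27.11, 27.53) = 27.53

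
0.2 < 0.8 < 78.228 True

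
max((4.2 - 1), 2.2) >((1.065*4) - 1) False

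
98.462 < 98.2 False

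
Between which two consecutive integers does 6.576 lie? 6 and 7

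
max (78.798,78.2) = 78.798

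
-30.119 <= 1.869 True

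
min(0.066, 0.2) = 0.066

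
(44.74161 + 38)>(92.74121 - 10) True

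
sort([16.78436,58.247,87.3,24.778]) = [16.78436,24.778,58.247,87.3]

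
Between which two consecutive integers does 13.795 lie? 13 and 14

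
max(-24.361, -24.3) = -24.3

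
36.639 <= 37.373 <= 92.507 True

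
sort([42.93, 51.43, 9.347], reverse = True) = [51.43, 42.93, 9.347]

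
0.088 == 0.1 False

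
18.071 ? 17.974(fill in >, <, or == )>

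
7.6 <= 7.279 False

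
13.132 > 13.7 False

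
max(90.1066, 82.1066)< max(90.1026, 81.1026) False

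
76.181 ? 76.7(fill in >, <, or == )<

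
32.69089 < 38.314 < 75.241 True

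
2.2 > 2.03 True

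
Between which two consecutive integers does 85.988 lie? 85 and 86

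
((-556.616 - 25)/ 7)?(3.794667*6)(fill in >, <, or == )<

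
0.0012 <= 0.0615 True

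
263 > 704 False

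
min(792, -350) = -350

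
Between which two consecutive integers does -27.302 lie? -28 and -27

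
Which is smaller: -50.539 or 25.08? -50.539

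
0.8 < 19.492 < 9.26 False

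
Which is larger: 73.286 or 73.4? 73.4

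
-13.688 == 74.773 False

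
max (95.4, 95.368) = 95.4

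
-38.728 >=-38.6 False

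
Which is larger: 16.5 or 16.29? 16.5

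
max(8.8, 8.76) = 8.8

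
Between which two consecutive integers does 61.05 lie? 61 and 62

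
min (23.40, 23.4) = 23.40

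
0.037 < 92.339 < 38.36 False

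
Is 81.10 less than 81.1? No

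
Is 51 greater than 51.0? No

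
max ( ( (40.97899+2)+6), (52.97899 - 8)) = 48.97899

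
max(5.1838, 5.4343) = 5.4343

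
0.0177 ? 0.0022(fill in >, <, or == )>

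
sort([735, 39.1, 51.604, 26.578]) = [26.578, 39.1, 51.604, 735]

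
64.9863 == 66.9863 False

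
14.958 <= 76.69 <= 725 True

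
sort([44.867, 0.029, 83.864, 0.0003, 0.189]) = [0.0003, 0.029, 0.189, 44.867, 83.864]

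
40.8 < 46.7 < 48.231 True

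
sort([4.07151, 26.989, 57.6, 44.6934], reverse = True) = [57.6, 44.6934, 26.989, 4.07151]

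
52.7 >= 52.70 True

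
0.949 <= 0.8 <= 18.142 False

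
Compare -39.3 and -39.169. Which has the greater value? -39.169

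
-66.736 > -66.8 True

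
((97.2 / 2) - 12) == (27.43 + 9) False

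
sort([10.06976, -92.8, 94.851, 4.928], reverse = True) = [94.851, 10.06976, 4.928, -92.8]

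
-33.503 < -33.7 False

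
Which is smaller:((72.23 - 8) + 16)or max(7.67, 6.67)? max(7.67, 6.67)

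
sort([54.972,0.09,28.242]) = [0.09,28.242,54.972]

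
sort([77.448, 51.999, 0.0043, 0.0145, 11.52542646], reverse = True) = [77.448, 51.999, 11.52542646, 0.0145, 0.0043]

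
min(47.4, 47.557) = 47.4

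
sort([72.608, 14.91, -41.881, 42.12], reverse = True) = [72.608, 42.12, 14.91, -41.881]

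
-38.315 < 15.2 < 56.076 True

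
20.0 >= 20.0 True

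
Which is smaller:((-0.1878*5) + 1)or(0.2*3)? ((-0.1878*5) + 1)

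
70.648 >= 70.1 True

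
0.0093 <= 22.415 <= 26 True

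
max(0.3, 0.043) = 0.3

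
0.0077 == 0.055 False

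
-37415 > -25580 False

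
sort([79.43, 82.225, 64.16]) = [64.16, 79.43, 82.225]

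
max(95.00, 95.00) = 95.00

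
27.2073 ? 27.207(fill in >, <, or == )>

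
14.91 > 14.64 True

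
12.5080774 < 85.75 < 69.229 False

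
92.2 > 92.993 False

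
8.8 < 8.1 False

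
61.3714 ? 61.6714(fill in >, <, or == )<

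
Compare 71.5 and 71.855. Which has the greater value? 71.855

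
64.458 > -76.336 True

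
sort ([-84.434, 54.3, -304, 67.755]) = [-304, -84.434, 54.3, 67.755]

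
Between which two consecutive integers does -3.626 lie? -4 and -3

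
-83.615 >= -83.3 False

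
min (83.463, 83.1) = 83.1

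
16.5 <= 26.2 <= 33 True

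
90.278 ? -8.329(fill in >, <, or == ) >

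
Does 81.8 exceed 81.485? Yes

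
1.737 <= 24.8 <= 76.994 True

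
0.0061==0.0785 False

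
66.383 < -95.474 False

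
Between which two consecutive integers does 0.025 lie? 0 and 1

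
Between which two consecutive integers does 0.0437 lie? 0 and 1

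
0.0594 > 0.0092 True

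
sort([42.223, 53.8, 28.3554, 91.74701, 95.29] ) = [28.3554, 42.223, 53.8, 91.74701, 95.29]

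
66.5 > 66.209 True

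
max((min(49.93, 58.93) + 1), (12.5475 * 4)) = 50.93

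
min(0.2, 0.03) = 0.03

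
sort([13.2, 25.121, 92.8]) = [13.2, 25.121, 92.8]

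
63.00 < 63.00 False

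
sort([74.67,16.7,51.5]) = [16.7,51.5,74.67]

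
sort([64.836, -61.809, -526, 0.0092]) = [-526, -61.809, 0.0092, 64.836]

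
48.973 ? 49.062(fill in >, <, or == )<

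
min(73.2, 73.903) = 73.2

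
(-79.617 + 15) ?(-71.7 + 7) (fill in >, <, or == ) >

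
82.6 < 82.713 True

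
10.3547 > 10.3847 False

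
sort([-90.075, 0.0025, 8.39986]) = [-90.075, 0.0025, 8.39986]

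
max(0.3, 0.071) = 0.3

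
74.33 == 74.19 False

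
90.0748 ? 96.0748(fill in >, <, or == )<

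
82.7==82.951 False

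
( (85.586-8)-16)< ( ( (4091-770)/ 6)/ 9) False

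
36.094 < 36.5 True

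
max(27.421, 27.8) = 27.8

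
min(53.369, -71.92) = -71.92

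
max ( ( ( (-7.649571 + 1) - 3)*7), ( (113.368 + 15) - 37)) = 91.368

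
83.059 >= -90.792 True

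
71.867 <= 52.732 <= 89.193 False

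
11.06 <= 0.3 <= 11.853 False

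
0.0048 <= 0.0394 True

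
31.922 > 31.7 True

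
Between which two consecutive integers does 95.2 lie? 95 and 96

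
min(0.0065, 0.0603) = 0.0065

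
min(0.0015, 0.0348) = 0.0015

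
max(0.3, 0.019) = 0.3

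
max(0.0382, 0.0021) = 0.0382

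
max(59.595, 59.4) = 59.595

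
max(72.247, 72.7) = 72.7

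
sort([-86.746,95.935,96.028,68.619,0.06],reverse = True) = [96.028,95.935,68.619,0.06,-86.746]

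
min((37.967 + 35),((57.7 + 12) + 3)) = 72.7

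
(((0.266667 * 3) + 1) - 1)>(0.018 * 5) True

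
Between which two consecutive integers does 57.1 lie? 57 and 58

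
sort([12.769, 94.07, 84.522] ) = [12.769, 84.522, 94.07]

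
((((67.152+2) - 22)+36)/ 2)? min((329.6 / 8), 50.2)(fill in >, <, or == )>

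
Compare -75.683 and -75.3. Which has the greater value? -75.3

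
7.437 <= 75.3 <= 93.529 True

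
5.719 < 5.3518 False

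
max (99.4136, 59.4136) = 99.4136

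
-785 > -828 True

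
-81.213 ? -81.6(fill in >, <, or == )>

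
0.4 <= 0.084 False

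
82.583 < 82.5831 True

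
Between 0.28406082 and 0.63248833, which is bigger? 0.63248833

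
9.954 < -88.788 False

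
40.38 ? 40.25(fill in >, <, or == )>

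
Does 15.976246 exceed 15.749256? Yes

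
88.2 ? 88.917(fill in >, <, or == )<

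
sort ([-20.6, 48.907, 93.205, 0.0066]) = [-20.6, 0.0066, 48.907, 93.205]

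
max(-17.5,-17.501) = -17.5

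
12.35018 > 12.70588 False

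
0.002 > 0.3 False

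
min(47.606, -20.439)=-20.439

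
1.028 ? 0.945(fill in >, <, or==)>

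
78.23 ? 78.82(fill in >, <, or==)<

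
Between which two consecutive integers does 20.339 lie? 20 and 21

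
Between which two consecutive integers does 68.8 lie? 68 and 69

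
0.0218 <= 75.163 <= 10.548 False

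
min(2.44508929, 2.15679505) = 2.15679505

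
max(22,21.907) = 22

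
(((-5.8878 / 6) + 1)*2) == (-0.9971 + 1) False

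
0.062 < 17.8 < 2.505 False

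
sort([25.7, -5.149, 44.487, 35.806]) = [-5.149, 25.7, 35.806, 44.487]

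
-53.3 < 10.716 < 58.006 True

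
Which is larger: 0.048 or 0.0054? 0.048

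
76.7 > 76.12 True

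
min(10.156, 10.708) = 10.156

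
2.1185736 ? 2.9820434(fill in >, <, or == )<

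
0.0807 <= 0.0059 False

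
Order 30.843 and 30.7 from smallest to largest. 30.7, 30.843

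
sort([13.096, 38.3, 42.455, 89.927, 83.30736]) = [13.096, 38.3, 42.455, 83.30736, 89.927]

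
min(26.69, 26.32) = 26.32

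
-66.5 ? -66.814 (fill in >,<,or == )>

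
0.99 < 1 True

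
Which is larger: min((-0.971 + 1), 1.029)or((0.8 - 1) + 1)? ((0.8 - 1) + 1)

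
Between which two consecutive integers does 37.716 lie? 37 and 38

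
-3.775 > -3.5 False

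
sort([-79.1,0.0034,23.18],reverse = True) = [23.18,0.0034,-79.1]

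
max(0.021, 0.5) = 0.5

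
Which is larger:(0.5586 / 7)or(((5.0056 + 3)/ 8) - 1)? (0.5586 / 7)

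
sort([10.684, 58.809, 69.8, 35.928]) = [10.684, 35.928, 58.809, 69.8]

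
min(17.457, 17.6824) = 17.457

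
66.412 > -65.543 True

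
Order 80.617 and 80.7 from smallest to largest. 80.617, 80.7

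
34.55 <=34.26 False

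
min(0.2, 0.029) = 0.029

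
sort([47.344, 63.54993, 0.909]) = [0.909, 47.344, 63.54993]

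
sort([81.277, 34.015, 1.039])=[1.039, 34.015, 81.277]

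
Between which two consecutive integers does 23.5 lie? 23 and 24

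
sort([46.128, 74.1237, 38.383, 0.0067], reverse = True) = [74.1237, 46.128, 38.383, 0.0067]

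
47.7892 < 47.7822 False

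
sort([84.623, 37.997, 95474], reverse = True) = [95474, 84.623, 37.997]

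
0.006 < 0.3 True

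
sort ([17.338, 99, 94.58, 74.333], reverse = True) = [99, 94.58, 74.333, 17.338]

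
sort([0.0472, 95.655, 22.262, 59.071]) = [0.0472, 22.262, 59.071, 95.655]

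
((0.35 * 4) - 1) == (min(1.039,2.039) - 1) False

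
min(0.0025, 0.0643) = 0.0025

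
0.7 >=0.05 True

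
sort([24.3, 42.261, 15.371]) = [15.371, 24.3, 42.261]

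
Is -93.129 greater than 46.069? No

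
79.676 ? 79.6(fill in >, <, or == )>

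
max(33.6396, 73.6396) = 73.6396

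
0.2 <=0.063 False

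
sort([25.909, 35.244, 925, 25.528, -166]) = [-166, 25.528, 25.909, 35.244, 925]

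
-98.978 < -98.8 True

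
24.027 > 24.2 False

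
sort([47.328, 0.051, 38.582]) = [0.051, 38.582, 47.328]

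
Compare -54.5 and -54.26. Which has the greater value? -54.26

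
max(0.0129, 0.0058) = 0.0129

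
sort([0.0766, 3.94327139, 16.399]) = [0.0766, 3.94327139, 16.399]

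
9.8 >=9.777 True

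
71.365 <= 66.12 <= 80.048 False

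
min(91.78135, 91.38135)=91.38135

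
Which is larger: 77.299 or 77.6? 77.6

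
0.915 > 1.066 False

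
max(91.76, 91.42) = 91.76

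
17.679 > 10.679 True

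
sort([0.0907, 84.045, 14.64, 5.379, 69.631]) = [0.0907, 5.379, 14.64, 69.631, 84.045]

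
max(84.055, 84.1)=84.1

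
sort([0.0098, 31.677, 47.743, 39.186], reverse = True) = [47.743, 39.186, 31.677, 0.0098]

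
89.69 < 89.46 False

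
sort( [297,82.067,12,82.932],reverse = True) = [297,82.932,82.067,12]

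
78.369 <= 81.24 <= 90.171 True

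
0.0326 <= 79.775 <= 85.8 True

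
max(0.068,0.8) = 0.8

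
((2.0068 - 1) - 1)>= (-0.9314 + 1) False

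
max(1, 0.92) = 1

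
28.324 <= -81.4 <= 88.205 False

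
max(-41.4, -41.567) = -41.4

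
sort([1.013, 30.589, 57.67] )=[1.013, 30.589, 57.67]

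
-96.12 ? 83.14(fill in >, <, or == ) <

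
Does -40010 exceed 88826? No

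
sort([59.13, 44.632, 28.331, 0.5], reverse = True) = [59.13, 44.632, 28.331, 0.5]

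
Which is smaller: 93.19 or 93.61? 93.19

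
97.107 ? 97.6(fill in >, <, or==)<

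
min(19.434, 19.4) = 19.4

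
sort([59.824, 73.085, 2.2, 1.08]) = [1.08, 2.2, 59.824, 73.085]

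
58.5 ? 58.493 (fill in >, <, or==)>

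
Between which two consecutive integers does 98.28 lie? 98 and 99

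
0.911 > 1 False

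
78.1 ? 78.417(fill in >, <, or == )<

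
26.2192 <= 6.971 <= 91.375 False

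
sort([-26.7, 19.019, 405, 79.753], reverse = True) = [405, 79.753, 19.019, -26.7]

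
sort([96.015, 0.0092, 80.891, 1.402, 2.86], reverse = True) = [96.015, 80.891, 2.86, 1.402, 0.0092]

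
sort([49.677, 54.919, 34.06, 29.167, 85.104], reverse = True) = [85.104, 54.919, 49.677, 34.06, 29.167]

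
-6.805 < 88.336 True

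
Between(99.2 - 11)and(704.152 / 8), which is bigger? (99.2 - 11)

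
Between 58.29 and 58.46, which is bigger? 58.46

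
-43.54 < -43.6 False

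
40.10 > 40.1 False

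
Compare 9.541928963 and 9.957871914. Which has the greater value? 9.957871914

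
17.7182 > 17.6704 True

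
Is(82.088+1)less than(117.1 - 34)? Yes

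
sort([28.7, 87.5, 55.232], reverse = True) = [87.5, 55.232, 28.7]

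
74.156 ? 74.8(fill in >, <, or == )<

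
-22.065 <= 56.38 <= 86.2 True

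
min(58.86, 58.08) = 58.08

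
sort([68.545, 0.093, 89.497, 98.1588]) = [0.093, 68.545, 89.497, 98.1588]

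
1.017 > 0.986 True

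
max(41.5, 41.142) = 41.5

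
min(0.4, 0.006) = 0.006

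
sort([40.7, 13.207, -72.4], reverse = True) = [40.7, 13.207, -72.4]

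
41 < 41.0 False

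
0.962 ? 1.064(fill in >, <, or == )<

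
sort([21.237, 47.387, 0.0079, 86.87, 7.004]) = [0.0079, 7.004, 21.237, 47.387, 86.87]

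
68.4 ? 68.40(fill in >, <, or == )==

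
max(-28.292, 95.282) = 95.282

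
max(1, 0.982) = 1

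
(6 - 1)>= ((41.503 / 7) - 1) True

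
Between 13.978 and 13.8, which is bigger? 13.978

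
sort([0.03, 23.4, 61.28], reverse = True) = [61.28, 23.4, 0.03]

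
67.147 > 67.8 False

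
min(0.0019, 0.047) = 0.0019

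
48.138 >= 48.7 False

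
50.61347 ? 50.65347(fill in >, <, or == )<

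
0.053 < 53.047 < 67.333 True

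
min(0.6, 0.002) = 0.002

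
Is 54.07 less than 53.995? No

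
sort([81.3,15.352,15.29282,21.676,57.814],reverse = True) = [81.3,57.814,21.676,15.352,15.29282]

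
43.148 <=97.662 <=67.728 False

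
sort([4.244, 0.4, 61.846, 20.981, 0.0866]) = [0.0866, 0.4, 4.244, 20.981, 61.846]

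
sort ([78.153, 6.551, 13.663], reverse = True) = [78.153, 13.663, 6.551]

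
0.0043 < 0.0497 True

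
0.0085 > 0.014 False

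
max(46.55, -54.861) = 46.55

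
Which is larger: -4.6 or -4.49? -4.49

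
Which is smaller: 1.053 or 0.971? 0.971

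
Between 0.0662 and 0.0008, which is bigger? 0.0662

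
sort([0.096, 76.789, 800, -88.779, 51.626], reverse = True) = [800, 76.789, 51.626, 0.096, -88.779]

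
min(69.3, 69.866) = 69.3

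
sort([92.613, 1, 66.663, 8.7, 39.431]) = [1, 8.7, 39.431, 66.663, 92.613]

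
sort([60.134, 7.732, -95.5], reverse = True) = [60.134, 7.732, -95.5]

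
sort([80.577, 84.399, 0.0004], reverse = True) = [84.399, 80.577, 0.0004]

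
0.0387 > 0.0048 True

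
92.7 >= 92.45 True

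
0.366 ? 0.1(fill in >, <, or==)>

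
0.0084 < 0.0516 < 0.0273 False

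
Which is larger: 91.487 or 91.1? 91.487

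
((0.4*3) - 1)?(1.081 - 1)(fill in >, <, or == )>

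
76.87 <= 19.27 False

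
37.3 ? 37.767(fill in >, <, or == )<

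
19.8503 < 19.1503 False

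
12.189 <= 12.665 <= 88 True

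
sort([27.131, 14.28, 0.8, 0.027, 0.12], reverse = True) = [27.131, 14.28, 0.8, 0.12, 0.027]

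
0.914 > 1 False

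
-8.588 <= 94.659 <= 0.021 False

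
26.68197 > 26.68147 True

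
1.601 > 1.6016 False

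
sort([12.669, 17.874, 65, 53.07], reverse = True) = [65, 53.07, 17.874, 12.669]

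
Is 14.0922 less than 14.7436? Yes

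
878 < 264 False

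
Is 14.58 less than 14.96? Yes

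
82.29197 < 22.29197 False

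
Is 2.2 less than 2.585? Yes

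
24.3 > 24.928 False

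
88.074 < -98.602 False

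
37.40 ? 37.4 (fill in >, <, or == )==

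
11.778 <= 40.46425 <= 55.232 True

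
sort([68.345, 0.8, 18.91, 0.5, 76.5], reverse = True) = [76.5, 68.345, 18.91, 0.8, 0.5]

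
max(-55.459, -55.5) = -55.459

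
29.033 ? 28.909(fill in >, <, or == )>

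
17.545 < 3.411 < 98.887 False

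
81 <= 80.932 False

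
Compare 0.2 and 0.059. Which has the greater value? 0.2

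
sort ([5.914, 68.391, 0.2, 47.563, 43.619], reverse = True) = [68.391, 47.563, 43.619, 5.914, 0.2]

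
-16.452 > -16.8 True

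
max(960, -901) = 960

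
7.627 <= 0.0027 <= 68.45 False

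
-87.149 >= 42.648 False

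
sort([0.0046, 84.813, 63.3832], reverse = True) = [84.813, 63.3832, 0.0046]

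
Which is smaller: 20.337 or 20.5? 20.337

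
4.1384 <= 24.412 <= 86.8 True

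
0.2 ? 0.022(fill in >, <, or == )>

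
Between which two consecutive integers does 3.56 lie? 3 and 4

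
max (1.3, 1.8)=1.8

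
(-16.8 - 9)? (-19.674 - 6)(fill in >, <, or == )<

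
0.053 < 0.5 True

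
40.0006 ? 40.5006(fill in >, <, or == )<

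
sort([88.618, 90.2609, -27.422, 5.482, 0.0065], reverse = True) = [90.2609, 88.618, 5.482, 0.0065, -27.422]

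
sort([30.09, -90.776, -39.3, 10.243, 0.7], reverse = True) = [30.09, 10.243, 0.7, -39.3, -90.776]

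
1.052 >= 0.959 True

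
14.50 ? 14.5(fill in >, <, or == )==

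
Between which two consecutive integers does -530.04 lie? -531 and -530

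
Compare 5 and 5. They are equal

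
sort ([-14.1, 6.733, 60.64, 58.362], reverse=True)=[60.64, 58.362, 6.733, -14.1]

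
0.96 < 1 True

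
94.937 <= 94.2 False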